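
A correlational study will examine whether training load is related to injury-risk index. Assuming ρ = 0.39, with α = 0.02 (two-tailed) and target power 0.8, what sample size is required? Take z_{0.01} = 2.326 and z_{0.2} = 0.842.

Fisher's z: C = ½·ln((1+r)/(1−r)) = ½·ln(2.2787) = 0.4118.
n = ((z_{α/2} + z_β)/C)² + 3.
(2.326 + 0.842) / 0.4118 = 3.168 / 0.4118 = 7.693.
n = 7.693² + 3 = 59.18 + 3 = 62.2.
Round up.

n = 63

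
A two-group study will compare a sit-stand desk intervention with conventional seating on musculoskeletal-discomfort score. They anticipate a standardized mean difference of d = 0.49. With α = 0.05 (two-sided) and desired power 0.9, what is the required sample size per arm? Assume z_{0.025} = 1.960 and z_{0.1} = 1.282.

n = 88 per group

For two independent groups with equal n: n = 2·((z_{α/2} + z_β) / d)².
z_{α/2} + z_β = 1.960 + 1.282 = 3.242.
n = 2 × (3.242 / 0.49)² = 2 × 6.616² = 2 × 43.78 = 87.6.
Round up to the next whole participant.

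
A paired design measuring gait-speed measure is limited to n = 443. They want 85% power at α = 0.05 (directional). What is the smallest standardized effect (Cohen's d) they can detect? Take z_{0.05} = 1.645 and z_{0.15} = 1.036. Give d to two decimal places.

For a single sample (or paired design) of n = 443: d_min = (z_{α} + z_β)/√n.
z-sum = 1.645 + 1.036 = 2.681.
d_min = 2.681 / √443 = 2.681 / 21.048 = 0.127.

d_min ≈ 0.13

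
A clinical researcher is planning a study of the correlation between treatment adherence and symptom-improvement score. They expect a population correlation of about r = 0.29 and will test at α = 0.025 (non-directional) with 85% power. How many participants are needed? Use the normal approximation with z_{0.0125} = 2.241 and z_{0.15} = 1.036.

Fisher's z: C = ½·ln((1+r)/(1−r)) = ½·ln(1.8169) = 0.2986.
n = ((z_{α/2} + z_β)/C)² + 3.
(2.241 + 1.036) / 0.2986 = 3.277 / 0.2986 = 10.975.
n = 10.975² + 3 = 120.44 + 3 = 123.4.
Round up.

n = 124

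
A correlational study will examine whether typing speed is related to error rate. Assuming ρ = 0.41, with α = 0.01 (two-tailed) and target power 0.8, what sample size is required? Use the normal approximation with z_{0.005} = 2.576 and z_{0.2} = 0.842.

n = 65

Fisher's z: C = ½·ln((1+r)/(1−r)) = ½·ln(2.3898) = 0.4356.
n = ((z_{α/2} + z_β)/C)² + 3.
(2.576 + 0.842) / 0.4356 = 3.418 / 0.4356 = 7.847.
n = 7.847² + 3 = 61.57 + 3 = 64.6.
Round up.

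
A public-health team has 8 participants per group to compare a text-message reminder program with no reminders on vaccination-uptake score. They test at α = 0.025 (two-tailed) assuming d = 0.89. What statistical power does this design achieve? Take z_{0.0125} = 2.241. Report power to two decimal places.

power ≈ 0.32

For two equal groups, power = Φ(d·√(n/2) − z_{α/2}).
d·√(n/2) = 0.89 × √(8/2) = 0.89 × 2.000 = 1.780.
z_β = 1.780 − 2.241 = -0.461.
Power = Φ(-0.461) = 0.322.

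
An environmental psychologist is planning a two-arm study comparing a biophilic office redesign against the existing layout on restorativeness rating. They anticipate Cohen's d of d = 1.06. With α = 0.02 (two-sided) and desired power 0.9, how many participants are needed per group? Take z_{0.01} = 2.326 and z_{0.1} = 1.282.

For two independent groups with equal n: n = 2·((z_{α/2} + z_β) / d)².
z_{α/2} + z_β = 2.326 + 1.282 = 3.608.
n = 2 × (3.608 / 1.06)² = 2 × 3.404² = 2 × 11.59 = 23.2.
Round up to the next whole participant.

n = 24 per group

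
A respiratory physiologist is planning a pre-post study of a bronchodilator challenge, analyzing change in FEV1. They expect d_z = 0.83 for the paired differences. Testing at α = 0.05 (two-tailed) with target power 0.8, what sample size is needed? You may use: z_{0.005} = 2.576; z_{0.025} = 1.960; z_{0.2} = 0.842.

n = 12 pairs

For a paired (one-sample on differences) test: n = ((z_{α/2} + z_β) / d)².
z_{α/2} + z_β = 1.960 + 0.842 = 2.802.
n = (2.802 / 0.83)² = 3.376² = 11.40.
Round up.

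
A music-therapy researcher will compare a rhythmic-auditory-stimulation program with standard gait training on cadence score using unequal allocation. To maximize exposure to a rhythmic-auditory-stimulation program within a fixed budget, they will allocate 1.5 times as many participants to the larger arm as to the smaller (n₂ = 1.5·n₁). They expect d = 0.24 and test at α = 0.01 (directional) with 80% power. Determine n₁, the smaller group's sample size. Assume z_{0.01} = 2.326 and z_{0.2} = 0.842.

With allocation ratio k = n₂/n₁ = 1.5, Var(x̄₁−x̄₂) = σ²(1/n₁ + 1/(k·n₁)) = σ²·(k+1)/(k·n₁).
So n₁ = (1 + 1/k)·((z_{α} + z_β)/d)² = 1.667 × (3.168/0.24)².
n₁ = 1.667 × 174.24 = 290.4.
Round up: n₁ = 291, giving n₂ = ⌈1.5 × 291⌉ = ⌈436.5⌉ = 437.

n₁ = 291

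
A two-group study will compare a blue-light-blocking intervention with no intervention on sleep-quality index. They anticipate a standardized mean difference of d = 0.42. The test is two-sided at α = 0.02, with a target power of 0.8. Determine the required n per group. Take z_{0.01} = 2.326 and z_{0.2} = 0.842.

For two independent groups with equal n: n = 2·((z_{α/2} + z_β) / d)².
z_{α/2} + z_β = 2.326 + 0.842 = 3.168.
n = 2 × (3.168 / 0.42)² = 2 × 7.543² = 2 × 56.89 = 113.8.
Round up to the next whole participant.

n = 114 per group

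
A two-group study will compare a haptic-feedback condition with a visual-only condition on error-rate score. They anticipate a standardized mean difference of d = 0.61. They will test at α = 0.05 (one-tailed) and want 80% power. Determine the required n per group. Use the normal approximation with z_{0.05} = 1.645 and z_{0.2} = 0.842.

For two independent groups with equal n: n = 2·((z_{α} + z_β) / d)².
z_{α} + z_β = 1.645 + 0.842 = 2.487.
n = 2 × (2.487 / 0.61)² = 2 × 4.077² = 2 × 16.62 = 33.2.
Round up to the next whole participant.

n = 34 per group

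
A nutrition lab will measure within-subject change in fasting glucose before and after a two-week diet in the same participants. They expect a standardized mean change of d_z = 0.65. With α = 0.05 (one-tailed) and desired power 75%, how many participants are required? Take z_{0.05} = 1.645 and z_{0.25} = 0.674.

For a paired (one-sample on differences) test: n = ((z_{α} + z_β) / d)².
z_{α} + z_β = 1.645 + 0.674 = 2.319.
n = (2.319 / 0.65)² = 3.568² = 12.73.
Round up.

n = 13 pairs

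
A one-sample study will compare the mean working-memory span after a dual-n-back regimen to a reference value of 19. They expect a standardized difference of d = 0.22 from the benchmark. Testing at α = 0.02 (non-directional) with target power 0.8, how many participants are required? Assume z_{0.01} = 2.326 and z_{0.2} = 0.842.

n = 208

For a one-sample test: n = ((z_{α/2} + z_β) / d)².
z_{α/2} + z_β = 2.326 + 0.842 = 3.168.
n = (3.168 / 0.22)² = 14.400² = 207.36.
Round up.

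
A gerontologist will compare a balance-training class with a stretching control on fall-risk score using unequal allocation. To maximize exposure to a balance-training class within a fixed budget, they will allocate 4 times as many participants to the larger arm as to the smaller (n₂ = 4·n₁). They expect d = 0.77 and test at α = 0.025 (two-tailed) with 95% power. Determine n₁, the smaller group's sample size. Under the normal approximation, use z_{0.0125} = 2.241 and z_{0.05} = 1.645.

n₁ = 32

With allocation ratio k = n₂/n₁ = 4, Var(x̄₁−x̄₂) = σ²(1/n₁ + 1/(k·n₁)) = σ²·(k+1)/(k·n₁).
So n₁ = (1 + 1/k)·((z_{α/2} + z_β)/d)² = 1.250 × (3.886/0.77)².
n₁ = 1.250 × 25.47 = 31.8.
Round up: n₁ = 32, giving n₂ = 4 × 32 = 128.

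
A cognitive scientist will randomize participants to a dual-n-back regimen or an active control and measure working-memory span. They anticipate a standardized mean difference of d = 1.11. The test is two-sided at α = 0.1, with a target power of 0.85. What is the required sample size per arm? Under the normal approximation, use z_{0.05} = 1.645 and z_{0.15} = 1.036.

n = 12 per group

For two independent groups with equal n: n = 2·((z_{α/2} + z_β) / d)².
z_{α/2} + z_β = 1.645 + 1.036 = 2.681.
n = 2 × (2.681 / 1.11)² = 2 × 2.415² = 2 × 5.83 = 11.7.
Round up to the next whole participant.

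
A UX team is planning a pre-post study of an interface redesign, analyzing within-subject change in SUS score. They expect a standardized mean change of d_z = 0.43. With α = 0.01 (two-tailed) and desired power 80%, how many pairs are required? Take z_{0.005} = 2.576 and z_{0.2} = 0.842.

n = 64 pairs

For a paired (one-sample on differences) test: n = ((z_{α/2} + z_β) / d)².
z_{α/2} + z_β = 2.576 + 0.842 = 3.418.
n = (3.418 / 0.43)² = 7.949² = 63.18.
Round up.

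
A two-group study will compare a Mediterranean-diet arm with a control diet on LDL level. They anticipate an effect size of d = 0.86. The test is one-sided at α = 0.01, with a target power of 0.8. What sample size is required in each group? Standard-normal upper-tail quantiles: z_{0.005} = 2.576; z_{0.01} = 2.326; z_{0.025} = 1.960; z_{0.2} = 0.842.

n = 28 per group

For two independent groups with equal n: n = 2·((z_{α} + z_β) / d)².
z_{α} + z_β = 2.326 + 0.842 = 3.168.
n = 2 × (3.168 / 0.86)² = 2 × 3.684² = 2 × 13.57 = 27.1.
Round up to the next whole participant.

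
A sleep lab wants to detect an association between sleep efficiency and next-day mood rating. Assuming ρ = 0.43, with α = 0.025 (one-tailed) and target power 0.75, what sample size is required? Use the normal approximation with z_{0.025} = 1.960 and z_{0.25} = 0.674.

n = 36

Fisher's z: C = ½·ln((1+r)/(1−r)) = ½·ln(2.5088) = 0.4599.
n = ((z_{α} + z_β)/C)² + 3.
(1.960 + 0.674) / 0.4599 = 2.634 / 0.4599 = 5.727.
n = 5.727² + 3 = 32.80 + 3 = 35.8.
Round up.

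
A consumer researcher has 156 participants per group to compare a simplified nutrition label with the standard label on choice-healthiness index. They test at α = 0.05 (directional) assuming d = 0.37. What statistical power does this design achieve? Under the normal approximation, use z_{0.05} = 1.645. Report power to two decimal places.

For two equal groups, power = Φ(d·√(n/2) − z_{α}).
d·√(n/2) = 0.37 × √(156/2) = 0.37 × 8.832 = 3.268.
z_β = 3.268 − 1.645 = 1.623.
Power = Φ(1.623) = 0.948.

power ≈ 0.95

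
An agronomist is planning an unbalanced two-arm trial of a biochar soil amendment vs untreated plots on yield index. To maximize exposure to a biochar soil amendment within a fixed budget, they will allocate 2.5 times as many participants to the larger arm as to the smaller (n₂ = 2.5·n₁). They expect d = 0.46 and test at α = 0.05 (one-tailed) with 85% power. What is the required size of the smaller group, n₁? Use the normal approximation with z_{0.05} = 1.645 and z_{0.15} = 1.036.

n₁ = 48

With allocation ratio k = n₂/n₁ = 2.5, Var(x̄₁−x̄₂) = σ²(1/n₁ + 1/(k·n₁)) = σ²·(k+1)/(k·n₁).
So n₁ = (1 + 1/k)·((z_{α} + z_β)/d)² = 1.400 × (2.681/0.46)².
n₁ = 1.400 × 33.97 = 47.6.
Round up: n₁ = 48, giving n₂ = 2.5 × 48 = 120.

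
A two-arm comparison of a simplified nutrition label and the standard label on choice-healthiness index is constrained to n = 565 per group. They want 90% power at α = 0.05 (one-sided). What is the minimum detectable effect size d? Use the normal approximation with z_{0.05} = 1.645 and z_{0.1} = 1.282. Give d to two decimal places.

d_min ≈ 0.17

For two independent groups of n = 565 each: d_min = (z_{α} + z_β)·√(2/n).
z-sum = 1.645 + 1.282 = 2.927.
d_min = 2.927 × √(2/565) = 2.927 × 0.0595 = 0.174.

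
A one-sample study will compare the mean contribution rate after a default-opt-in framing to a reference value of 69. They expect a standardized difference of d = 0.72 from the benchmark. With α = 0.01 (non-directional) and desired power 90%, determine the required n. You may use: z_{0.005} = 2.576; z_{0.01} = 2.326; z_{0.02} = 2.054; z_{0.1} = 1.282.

n = 29

For a one-sample test: n = ((z_{α/2} + z_β) / d)².
z_{α/2} + z_β = 2.576 + 1.282 = 3.858.
n = (3.858 / 0.72)² = 5.358² = 28.71.
Round up.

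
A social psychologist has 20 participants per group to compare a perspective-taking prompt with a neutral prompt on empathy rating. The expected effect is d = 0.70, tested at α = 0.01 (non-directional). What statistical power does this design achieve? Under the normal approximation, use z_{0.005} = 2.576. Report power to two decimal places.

For two equal groups, power = Φ(d·√(n/2) − z_{α/2}).
d·√(n/2) = 0.70 × √(20/2) = 0.70 × 3.162 = 2.214.
z_β = 2.214 − 2.576 = -0.362.
Power = Φ(-0.362) = 0.359.

power ≈ 0.36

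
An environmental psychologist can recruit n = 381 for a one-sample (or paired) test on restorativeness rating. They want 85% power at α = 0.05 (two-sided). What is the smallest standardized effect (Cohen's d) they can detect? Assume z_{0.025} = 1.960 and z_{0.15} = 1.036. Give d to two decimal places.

For a single sample (or paired design) of n = 381: d_min = (z_{α/2} + z_β)/√n.
z-sum = 1.960 + 1.036 = 2.996.
d_min = 2.996 / √381 = 2.996 / 19.519 = 0.153.

d_min ≈ 0.15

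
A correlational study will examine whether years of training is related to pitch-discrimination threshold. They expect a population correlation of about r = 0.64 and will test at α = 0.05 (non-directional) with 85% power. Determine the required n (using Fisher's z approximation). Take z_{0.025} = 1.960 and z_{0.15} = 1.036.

Fisher's z: C = ½·ln((1+r)/(1−r)) = ½·ln(4.5556) = 0.7582.
n = ((z_{α/2} + z_β)/C)² + 3.
(1.960 + 1.036) / 0.7582 = 2.996 / 0.7582 = 3.951.
n = 3.951² + 3 = 15.61 + 3 = 18.6.
Round up.

n = 19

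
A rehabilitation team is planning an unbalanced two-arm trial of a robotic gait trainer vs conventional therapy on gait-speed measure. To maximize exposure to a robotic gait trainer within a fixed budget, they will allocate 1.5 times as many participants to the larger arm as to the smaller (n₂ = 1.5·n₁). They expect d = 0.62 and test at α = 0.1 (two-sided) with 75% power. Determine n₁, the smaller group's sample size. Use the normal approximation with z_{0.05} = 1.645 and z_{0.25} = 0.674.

With allocation ratio k = n₂/n₁ = 1.5, Var(x̄₁−x̄₂) = σ²(1/n₁ + 1/(k·n₁)) = σ²·(k+1)/(k·n₁).
So n₁ = (1 + 1/k)·((z_{α/2} + z_β)/d)² = 1.667 × (2.319/0.62)².
n₁ = 1.667 × 13.99 = 23.3.
Round up: n₁ = 24, giving n₂ = 1.5 × 24 = 36.

n₁ = 24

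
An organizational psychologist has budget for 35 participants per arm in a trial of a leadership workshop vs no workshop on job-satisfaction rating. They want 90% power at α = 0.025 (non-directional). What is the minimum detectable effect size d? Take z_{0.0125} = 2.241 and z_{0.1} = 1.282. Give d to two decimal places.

For two independent groups of n = 35 each: d_min = (z_{α/2} + z_β)·√(2/n).
z-sum = 2.241 + 1.282 = 3.523.
d_min = 3.523 × √(2/35) = 3.523 × 0.2390 = 0.842.

d_min ≈ 0.84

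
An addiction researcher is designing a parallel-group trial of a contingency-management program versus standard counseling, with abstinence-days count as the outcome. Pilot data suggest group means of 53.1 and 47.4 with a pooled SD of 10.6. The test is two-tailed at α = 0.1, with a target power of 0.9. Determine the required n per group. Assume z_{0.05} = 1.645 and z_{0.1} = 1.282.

Cohen's d = |M₁ − M₂| / SD_pooled = |53.1 − 47.4| / 10.6 = 5.7 / 10.6 = 0.538.
For two independent groups with equal n: n = 2·((z_{α/2} + z_β) / d)².
z_{α/2} + z_β = 1.645 + 1.282 = 2.927.
n = 2 × (2.927 / 0.538)² = 2 × 5.441² = 2 × 29.60 = 59.2.
Round up to the next whole participant.

n = 60 per group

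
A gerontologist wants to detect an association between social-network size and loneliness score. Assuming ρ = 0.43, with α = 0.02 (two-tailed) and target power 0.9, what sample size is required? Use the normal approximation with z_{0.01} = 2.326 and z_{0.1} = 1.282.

Fisher's z: C = ½·ln((1+r)/(1−r)) = ½·ln(2.5088) = 0.4599.
n = ((z_{α/2} + z_β)/C)² + 3.
(2.326 + 1.282) / 0.4599 = 3.608 / 0.4599 = 7.845.
n = 7.845² + 3 = 61.55 + 3 = 64.5.
Round up.

n = 65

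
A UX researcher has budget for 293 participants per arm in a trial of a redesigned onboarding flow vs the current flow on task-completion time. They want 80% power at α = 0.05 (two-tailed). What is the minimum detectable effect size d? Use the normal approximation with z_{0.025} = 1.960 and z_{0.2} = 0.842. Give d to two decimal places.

For two independent groups of n = 293 each: d_min = (z_{α/2} + z_β)·√(2/n).
z-sum = 1.960 + 0.842 = 2.802.
d_min = 2.802 × √(2/293) = 2.802 × 0.0826 = 0.231.

d_min ≈ 0.23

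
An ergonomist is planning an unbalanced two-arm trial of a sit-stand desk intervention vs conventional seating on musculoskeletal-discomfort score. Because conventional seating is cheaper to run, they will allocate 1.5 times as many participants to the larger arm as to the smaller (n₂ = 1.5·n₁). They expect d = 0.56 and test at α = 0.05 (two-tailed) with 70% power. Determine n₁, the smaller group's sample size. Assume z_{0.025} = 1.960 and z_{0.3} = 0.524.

With allocation ratio k = n₂/n₁ = 1.5, Var(x̄₁−x̄₂) = σ²(1/n₁ + 1/(k·n₁)) = σ²·(k+1)/(k·n₁).
So n₁ = (1 + 1/k)·((z_{α/2} + z_β)/d)² = 1.667 × (2.484/0.56)².
n₁ = 1.667 × 19.68 = 32.8.
Round up: n₁ = 33, giving n₂ = ⌈1.5 × 33⌉ = ⌈49.5⌉ = 50.

n₁ = 33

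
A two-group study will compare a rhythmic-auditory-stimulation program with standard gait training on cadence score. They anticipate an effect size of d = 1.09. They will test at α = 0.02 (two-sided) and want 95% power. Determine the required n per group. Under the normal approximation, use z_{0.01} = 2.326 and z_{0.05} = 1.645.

For two independent groups with equal n: n = 2·((z_{α/2} + z_β) / d)².
z_{α/2} + z_β = 2.326 + 1.645 = 3.971.
n = 2 × (3.971 / 1.09)² = 2 × 3.643² = 2 × 13.27 = 26.5.
Round up to the next whole participant.

n = 27 per group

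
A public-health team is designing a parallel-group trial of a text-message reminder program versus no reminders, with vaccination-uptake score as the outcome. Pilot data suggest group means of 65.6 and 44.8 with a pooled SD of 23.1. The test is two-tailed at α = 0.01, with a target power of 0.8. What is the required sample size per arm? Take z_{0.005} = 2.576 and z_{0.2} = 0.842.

n = 29 per group

Cohen's d = |M₁ − M₂| / SD_pooled = |65.6 − 44.8| / 23.1 = 20.8 / 23.1 = 0.900.
For two independent groups with equal n: n = 2·((z_{α/2} + z_β) / d)².
z_{α/2} + z_β = 2.576 + 0.842 = 3.418.
n = 2 × (3.418 / 0.900)² = 2 × 3.798² = 2 × 14.42 = 28.8.
Round up to the next whole participant.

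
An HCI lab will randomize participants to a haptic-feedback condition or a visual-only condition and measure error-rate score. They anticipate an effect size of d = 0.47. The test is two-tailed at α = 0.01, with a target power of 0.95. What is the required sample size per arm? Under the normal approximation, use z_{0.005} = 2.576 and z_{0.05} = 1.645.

For two independent groups with equal n: n = 2·((z_{α/2} + z_β) / d)².
z_{α/2} + z_β = 2.576 + 1.645 = 4.221.
n = 2 × (4.221 / 0.47)² = 2 × 8.981² = 2 × 80.66 = 161.3.
Round up to the next whole participant.

n = 162 per group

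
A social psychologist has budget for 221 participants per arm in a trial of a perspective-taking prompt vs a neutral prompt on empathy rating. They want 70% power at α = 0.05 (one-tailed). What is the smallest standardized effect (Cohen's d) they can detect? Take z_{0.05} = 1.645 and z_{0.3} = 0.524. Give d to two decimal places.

For two independent groups of n = 221 each: d_min = (z_{α} + z_β)·√(2/n).
z-sum = 1.645 + 0.524 = 2.169.
d_min = 2.169 × √(2/221) = 2.169 × 0.0951 = 0.206.

d_min ≈ 0.21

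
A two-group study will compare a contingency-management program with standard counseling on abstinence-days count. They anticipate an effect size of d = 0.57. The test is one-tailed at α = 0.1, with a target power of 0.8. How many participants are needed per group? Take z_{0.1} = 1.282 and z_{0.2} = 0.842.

n = 28 per group

For two independent groups with equal n: n = 2·((z_{α} + z_β) / d)².
z_{α} + z_β = 1.282 + 0.842 = 2.124.
n = 2 × (2.124 / 0.57)² = 2 × 3.726² = 2 × 13.89 = 27.8.
Round up to the next whole participant.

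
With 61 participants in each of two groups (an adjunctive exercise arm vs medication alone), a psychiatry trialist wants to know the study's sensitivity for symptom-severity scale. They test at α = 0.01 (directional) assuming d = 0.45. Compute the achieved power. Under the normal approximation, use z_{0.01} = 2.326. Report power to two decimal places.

For two equal groups, power = Φ(d·√(n/2) − z_{α}).
d·√(n/2) = 0.45 × √(61/2) = 0.45 × 5.523 = 2.485.
z_β = 2.485 − 2.326 = 0.159.
Power = Φ(0.159) = 0.563.

power ≈ 0.56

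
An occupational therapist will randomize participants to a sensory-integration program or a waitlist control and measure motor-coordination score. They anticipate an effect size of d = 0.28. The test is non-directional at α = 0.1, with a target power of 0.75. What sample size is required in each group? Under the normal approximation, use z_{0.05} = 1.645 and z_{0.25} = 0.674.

n = 138 per group

For two independent groups with equal n: n = 2·((z_{α/2} + z_β) / d)².
z_{α/2} + z_β = 1.645 + 0.674 = 2.319.
n = 2 × (2.319 / 0.28)² = 2 × 8.282² = 2 × 68.59 = 137.2.
Round up to the next whole participant.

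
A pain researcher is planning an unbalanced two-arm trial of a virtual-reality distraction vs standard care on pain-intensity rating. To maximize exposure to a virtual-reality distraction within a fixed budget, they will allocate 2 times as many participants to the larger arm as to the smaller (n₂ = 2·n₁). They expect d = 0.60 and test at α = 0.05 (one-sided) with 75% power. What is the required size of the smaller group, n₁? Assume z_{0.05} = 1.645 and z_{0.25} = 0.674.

n₁ = 23

With allocation ratio k = n₂/n₁ = 2, Var(x̄₁−x̄₂) = σ²(1/n₁ + 1/(k·n₁)) = σ²·(k+1)/(k·n₁).
So n₁ = (1 + 1/k)·((z_{α} + z_β)/d)² = 1.500 × (2.319/0.60)².
n₁ = 1.500 × 14.94 = 22.4.
Round up: n₁ = 23, giving n₂ = 2 × 23 = 46.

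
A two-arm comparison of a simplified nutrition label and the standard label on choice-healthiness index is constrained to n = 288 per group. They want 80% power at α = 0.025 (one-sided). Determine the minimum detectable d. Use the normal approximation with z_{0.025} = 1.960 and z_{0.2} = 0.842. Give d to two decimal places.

d_min ≈ 0.23

For two independent groups of n = 288 each: d_min = (z_{α} + z_β)·√(2/n).
z-sum = 1.960 + 0.842 = 2.802.
d_min = 2.802 × √(2/288) = 2.802 × 0.0833 = 0.233.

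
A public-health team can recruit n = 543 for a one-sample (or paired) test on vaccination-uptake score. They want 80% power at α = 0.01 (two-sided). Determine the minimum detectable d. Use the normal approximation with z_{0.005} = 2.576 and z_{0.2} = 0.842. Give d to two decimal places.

d_min ≈ 0.15

For a single sample (or paired design) of n = 543: d_min = (z_{α/2} + z_β)/√n.
z-sum = 2.576 + 0.842 = 3.418.
d_min = 3.418 / √543 = 3.418 / 23.302 = 0.147.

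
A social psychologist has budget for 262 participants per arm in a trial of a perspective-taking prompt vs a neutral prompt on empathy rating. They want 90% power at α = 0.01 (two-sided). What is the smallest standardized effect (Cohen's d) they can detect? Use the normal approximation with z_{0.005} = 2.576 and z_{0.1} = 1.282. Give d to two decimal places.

d_min ≈ 0.34

For two independent groups of n = 262 each: d_min = (z_{α/2} + z_β)·√(2/n).
z-sum = 2.576 + 1.282 = 3.858.
d_min = 3.858 × √(2/262) = 3.858 × 0.0874 = 0.337.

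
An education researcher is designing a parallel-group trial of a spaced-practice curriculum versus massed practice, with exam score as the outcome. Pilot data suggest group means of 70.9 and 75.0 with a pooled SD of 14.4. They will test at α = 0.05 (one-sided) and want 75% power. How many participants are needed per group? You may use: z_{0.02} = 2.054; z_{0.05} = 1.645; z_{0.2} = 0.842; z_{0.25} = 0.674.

n = 133 per group

Cohen's d = |M₁ − M₂| / SD_pooled = |70.9 − 75.0| / 14.4 = 4.1 / 14.4 = 0.285.
For two independent groups with equal n: n = 2·((z_{α} + z_β) / d)².
z_{α} + z_β = 1.645 + 0.674 = 2.319.
n = 2 × (2.319 / 0.285)² = 2 × 8.137² = 2 × 66.21 = 132.4.
Round up to the next whole participant.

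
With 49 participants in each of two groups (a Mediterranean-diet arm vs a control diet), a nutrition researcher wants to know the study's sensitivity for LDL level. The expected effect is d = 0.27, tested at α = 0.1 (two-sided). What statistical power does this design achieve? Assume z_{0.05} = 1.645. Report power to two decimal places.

power ≈ 0.38

For two equal groups, power = Φ(d·√(n/2) − z_{α/2}).
d·√(n/2) = 0.27 × √(49/2) = 0.27 × 4.950 = 1.336.
z_β = 1.336 − 1.645 = -0.309.
Power = Φ(-0.309) = 0.379.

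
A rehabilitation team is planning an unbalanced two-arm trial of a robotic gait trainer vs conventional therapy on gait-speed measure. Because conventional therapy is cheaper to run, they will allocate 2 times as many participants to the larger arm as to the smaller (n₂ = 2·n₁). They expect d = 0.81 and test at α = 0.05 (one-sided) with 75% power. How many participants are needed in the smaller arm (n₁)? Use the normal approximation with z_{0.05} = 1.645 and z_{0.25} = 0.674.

n₁ = 13

With allocation ratio k = n₂/n₁ = 2, Var(x̄₁−x̄₂) = σ²(1/n₁ + 1/(k·n₁)) = σ²·(k+1)/(k·n₁).
So n₁ = (1 + 1/k)·((z_{α} + z_β)/d)² = 1.500 × (2.319/0.81)².
n₁ = 1.500 × 8.20 = 12.3.
Round up: n₁ = 13, giving n₂ = 2 × 13 = 26.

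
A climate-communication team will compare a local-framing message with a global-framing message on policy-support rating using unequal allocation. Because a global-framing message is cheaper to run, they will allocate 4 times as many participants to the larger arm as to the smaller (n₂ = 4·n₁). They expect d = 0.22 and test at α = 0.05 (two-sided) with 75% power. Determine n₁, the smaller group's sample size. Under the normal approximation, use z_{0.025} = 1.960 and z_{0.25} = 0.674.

With allocation ratio k = n₂/n₁ = 4, Var(x̄₁−x̄₂) = σ²(1/n₁ + 1/(k·n₁)) = σ²·(k+1)/(k·n₁).
So n₁ = (1 + 1/k)·((z_{α/2} + z_β)/d)² = 1.250 × (2.634/0.22)².
n₁ = 1.250 × 143.35 = 179.2.
Round up: n₁ = 180, giving n₂ = 4 × 180 = 720.

n₁ = 180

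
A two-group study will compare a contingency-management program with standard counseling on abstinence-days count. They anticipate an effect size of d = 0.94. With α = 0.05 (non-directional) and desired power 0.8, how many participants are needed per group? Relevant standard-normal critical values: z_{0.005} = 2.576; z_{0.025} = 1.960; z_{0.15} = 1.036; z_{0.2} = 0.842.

For two independent groups with equal n: n = 2·((z_{α/2} + z_β) / d)².
z_{α/2} + z_β = 1.960 + 0.842 = 2.802.
n = 2 × (2.802 / 0.94)² = 2 × 2.981² = 2 × 8.89 = 17.8.
Round up to the next whole participant.

n = 18 per group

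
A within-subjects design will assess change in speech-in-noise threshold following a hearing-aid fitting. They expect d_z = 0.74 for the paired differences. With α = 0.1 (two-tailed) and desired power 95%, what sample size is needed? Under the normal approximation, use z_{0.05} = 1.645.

For a paired (one-sample on differences) test: n = ((z_{α/2} + z_β) / d)².
z_{α/2} + z_β = 1.645 + 1.645 = 3.290.
n = (3.290 / 0.74)² = 4.446² = 19.77.
Round up.

n = 20 pairs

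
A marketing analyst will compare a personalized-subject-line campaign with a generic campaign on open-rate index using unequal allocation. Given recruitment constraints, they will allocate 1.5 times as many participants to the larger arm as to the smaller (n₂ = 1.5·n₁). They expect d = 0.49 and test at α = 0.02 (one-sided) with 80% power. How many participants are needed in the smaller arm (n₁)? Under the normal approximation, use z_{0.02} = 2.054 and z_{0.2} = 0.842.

With allocation ratio k = n₂/n₁ = 1.5, Var(x̄₁−x̄₂) = σ²(1/n₁ + 1/(k·n₁)) = σ²·(k+1)/(k·n₁).
So n₁ = (1 + 1/k)·((z_{α} + z_β)/d)² = 1.667 × (2.896/0.49)².
n₁ = 1.667 × 34.93 = 58.2.
Round up: n₁ = 59, giving n₂ = ⌈1.5 × 59⌉ = ⌈88.5⌉ = 89.

n₁ = 59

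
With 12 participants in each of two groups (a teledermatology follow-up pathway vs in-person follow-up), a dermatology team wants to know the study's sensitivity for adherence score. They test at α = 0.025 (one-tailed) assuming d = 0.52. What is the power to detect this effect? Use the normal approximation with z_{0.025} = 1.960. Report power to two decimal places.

power ≈ 0.25

For two equal groups, power = Φ(d·√(n/2) − z_{α}).
d·√(n/2) = 0.52 × √(12/2) = 0.52 × 2.449 = 1.274.
z_β = 1.274 − 1.960 = -0.686.
Power = Φ(-0.686) = 0.246.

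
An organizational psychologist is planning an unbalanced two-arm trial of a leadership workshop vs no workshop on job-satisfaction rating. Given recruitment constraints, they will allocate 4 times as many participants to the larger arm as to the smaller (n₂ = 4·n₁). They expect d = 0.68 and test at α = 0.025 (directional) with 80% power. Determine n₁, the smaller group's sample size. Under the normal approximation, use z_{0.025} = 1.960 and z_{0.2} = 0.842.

With allocation ratio k = n₂/n₁ = 4, Var(x̄₁−x̄₂) = σ²(1/n₁ + 1/(k·n₁)) = σ²·(k+1)/(k·n₁).
So n₁ = (1 + 1/k)·((z_{α} + z_β)/d)² = 1.250 × (2.802/0.68)².
n₁ = 1.250 × 16.98 = 21.2.
Round up: n₁ = 22, giving n₂ = 4 × 22 = 88.

n₁ = 22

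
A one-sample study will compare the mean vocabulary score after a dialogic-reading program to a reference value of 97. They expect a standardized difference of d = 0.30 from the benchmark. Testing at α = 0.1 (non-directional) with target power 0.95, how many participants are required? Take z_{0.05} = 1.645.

For a one-sample test: n = ((z_{α/2} + z_β) / d)².
z_{α/2} + z_β = 1.645 + 1.645 = 3.290.
n = (3.290 / 0.30)² = 10.967² = 120.27.
Round up.

n = 121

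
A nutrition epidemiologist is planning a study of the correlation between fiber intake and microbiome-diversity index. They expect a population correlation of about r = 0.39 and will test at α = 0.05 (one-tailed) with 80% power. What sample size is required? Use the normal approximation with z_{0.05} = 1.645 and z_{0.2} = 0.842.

Fisher's z: C = ½·ln((1+r)/(1−r)) = ½·ln(2.2787) = 0.4118.
n = ((z_{α} + z_β)/C)² + 3.
(1.645 + 0.842) / 0.4118 = 2.487 / 0.4118 = 6.039.
n = 6.039² + 3 = 36.47 + 3 = 39.5.
Round up.

n = 40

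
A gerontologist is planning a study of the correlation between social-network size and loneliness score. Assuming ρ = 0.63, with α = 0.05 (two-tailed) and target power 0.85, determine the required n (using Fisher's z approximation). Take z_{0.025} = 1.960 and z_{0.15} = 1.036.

Fisher's z: C = ½·ln((1+r)/(1−r)) = ½·ln(4.4054) = 0.7414.
n = ((z_{α/2} + z_β)/C)² + 3.
(1.960 + 1.036) / 0.7414 = 2.996 / 0.7414 = 4.041.
n = 4.041² + 3 = 16.33 + 3 = 19.3.
Round up.

n = 20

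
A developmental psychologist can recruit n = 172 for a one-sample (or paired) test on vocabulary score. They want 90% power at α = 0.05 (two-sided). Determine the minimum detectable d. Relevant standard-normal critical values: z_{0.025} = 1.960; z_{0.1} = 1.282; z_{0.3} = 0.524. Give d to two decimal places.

d_min ≈ 0.25

For a single sample (or paired design) of n = 172: d_min = (z_{α/2} + z_β)/√n.
z-sum = 1.960 + 1.282 = 3.242.
d_min = 3.242 / √172 = 3.242 / 13.115 = 0.247.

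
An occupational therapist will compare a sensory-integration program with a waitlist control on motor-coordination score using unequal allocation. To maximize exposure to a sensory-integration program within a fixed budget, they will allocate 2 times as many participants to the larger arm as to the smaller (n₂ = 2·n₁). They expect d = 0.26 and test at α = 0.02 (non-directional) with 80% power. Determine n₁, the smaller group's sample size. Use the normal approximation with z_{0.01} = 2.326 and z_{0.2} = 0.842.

n₁ = 223

With allocation ratio k = n₂/n₁ = 2, Var(x̄₁−x̄₂) = σ²(1/n₁ + 1/(k·n₁)) = σ²·(k+1)/(k·n₁).
So n₁ = (1 + 1/k)·((z_{α/2} + z_β)/d)² = 1.500 × (3.168/0.26)².
n₁ = 1.500 × 148.46 = 222.7.
Round up: n₁ = 223, giving n₂ = 2 × 223 = 446.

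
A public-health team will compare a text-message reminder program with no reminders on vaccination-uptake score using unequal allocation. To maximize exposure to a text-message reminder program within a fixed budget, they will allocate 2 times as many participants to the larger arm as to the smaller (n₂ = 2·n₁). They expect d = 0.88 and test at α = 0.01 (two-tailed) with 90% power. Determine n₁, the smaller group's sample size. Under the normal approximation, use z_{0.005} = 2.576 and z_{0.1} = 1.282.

n₁ = 29

With allocation ratio k = n₂/n₁ = 2, Var(x̄₁−x̄₂) = σ²(1/n₁ + 1/(k·n₁)) = σ²·(k+1)/(k·n₁).
So n₁ = (1 + 1/k)·((z_{α/2} + z_β)/d)² = 1.500 × (3.858/0.88)².
n₁ = 1.500 × 19.22 = 28.8.
Round up: n₁ = 29, giving n₂ = 2 × 29 = 58.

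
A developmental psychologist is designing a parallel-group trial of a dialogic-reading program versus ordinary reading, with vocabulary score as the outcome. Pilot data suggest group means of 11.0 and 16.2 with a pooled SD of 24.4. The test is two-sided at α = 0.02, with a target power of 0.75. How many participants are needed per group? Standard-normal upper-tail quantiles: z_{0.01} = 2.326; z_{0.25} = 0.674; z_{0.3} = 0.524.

n = 397 per group

Cohen's d = |M₁ − M₂| / SD_pooled = |11.0 − 16.2| / 24.4 = 5.2 / 24.4 = 0.213.
For two independent groups with equal n: n = 2·((z_{α/2} + z_β) / d)².
z_{α/2} + z_β = 2.326 + 0.674 = 3.000.
n = 2 × (3.000 / 0.213)² = 2 × 14.085² = 2 × 198.37 = 396.7.
Round up to the next whole participant.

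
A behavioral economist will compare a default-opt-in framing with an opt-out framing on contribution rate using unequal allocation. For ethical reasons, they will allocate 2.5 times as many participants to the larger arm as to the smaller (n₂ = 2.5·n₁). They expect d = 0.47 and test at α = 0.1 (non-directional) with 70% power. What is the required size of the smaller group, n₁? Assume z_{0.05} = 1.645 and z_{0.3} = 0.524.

n₁ = 30

With allocation ratio k = n₂/n₁ = 2.5, Var(x̄₁−x̄₂) = σ²(1/n₁ + 1/(k·n₁)) = σ²·(k+1)/(k·n₁).
So n₁ = (1 + 1/k)·((z_{α/2} + z_β)/d)² = 1.400 × (2.169/0.47)².
n₁ = 1.400 × 21.30 = 29.8.
Round up: n₁ = 30, giving n₂ = 2.5 × 30 = 75.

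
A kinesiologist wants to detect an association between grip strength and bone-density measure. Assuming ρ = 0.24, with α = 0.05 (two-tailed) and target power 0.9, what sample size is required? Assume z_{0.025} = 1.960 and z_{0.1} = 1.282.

Fisher's z: C = ½·ln((1+r)/(1−r)) = ½·ln(1.6316) = 0.2448.
n = ((z_{α/2} + z_β)/C)² + 3.
(1.960 + 1.282) / 0.2448 = 3.242 / 0.2448 = 13.243.
n = 13.243² + 3 = 175.39 + 3 = 178.4.
Round up.

n = 179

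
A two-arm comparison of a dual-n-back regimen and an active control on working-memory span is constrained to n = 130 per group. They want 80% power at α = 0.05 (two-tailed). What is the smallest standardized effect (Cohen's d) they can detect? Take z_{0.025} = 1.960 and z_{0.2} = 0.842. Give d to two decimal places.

For two independent groups of n = 130 each: d_min = (z_{α/2} + z_β)·√(2/n).
z-sum = 1.960 + 0.842 = 2.802.
d_min = 2.802 × √(2/130) = 2.802 × 0.1240 = 0.348.

d_min ≈ 0.35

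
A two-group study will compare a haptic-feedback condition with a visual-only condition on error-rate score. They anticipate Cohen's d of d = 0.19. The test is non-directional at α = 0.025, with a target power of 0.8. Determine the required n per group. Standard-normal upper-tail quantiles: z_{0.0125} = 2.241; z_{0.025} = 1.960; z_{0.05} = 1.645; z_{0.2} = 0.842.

For two independent groups with equal n: n = 2·((z_{α/2} + z_β) / d)².
z_{α/2} + z_β = 2.241 + 0.842 = 3.083.
n = 2 × (3.083 / 0.19)² = 2 × 16.226² = 2 × 263.29 = 526.6.
Round up to the next whole participant.

n = 527 per group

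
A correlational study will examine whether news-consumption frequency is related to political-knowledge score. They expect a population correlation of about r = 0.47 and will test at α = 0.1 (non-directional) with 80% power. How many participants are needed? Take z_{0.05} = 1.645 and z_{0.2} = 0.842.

n = 27

Fisher's z: C = ½·ln((1+r)/(1−r)) = ½·ln(2.7736) = 0.5101.
n = ((z_{α/2} + z_β)/C)² + 3.
(1.645 + 0.842) / 0.5101 = 2.487 / 0.5101 = 4.876.
n = 4.876² + 3 = 23.77 + 3 = 26.8.
Round up.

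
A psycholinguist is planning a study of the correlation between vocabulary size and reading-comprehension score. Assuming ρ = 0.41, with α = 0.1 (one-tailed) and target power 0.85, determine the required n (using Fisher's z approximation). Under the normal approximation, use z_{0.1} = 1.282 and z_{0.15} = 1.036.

n = 32

Fisher's z: C = ½·ln((1+r)/(1−r)) = ½·ln(2.3898) = 0.4356.
n = ((z_{α} + z_β)/C)² + 3.
(1.282 + 1.036) / 0.4356 = 2.318 / 0.4356 = 5.321.
n = 5.321² + 3 = 28.32 + 3 = 31.3.
Round up.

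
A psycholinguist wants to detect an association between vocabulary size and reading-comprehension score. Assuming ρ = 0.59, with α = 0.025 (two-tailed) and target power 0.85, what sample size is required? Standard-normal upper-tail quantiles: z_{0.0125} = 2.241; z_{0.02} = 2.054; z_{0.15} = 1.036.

Fisher's z: C = ½·ln((1+r)/(1−r)) = ½·ln(3.8780) = 0.6777.
n = ((z_{α/2} + z_β)/C)² + 3.
(2.241 + 1.036) / 0.6777 = 3.277 / 0.6777 = 4.835.
n = 4.835² + 3 = 23.38 + 3 = 26.4.
Round up.

n = 27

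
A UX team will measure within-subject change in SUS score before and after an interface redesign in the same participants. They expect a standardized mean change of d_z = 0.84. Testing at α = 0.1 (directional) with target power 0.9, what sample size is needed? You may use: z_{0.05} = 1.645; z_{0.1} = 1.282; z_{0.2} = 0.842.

For a paired (one-sample on differences) test: n = ((z_{α} + z_β) / d)².
z_{α} + z_β = 1.282 + 1.282 = 2.564.
n = (2.564 / 0.84)² = 3.052² = 9.32.
Round up.

n = 10 pairs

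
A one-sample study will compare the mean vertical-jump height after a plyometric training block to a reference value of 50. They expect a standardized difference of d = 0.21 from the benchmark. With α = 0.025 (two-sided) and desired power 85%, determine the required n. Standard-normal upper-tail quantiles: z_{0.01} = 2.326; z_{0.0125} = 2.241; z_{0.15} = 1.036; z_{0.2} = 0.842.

n = 244

For a one-sample test: n = ((z_{α/2} + z_β) / d)².
z_{α/2} + z_β = 2.241 + 1.036 = 3.277.
n = (3.277 / 0.21)² = 15.605² = 243.51.
Round up.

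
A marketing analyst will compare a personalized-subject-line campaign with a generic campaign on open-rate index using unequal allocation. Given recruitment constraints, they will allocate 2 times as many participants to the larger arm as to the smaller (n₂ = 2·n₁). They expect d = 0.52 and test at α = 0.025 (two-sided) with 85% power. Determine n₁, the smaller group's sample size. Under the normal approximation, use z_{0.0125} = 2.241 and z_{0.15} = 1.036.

n₁ = 60

With allocation ratio k = n₂/n₁ = 2, Var(x̄₁−x̄₂) = σ²(1/n₁ + 1/(k·n₁)) = σ²·(k+1)/(k·n₁).
So n₁ = (1 + 1/k)·((z_{α/2} + z_β)/d)² = 1.500 × (3.277/0.52)².
n₁ = 1.500 × 39.71 = 59.6.
Round up: n₁ = 60, giving n₂ = 2 × 60 = 120.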